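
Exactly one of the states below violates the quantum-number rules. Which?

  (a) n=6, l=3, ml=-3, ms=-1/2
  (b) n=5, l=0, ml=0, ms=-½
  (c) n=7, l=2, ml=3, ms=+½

(c) has |ml| = 3 > l = 2, violating −l ≤ ml ≤ l.
The remaining sets (a), (b) satisfy all four rules.

(c)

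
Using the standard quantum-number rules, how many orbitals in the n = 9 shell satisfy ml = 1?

8

With n = 9 the allowed l are 0, 1, …, 8.
Per l-value: l=1 → 1; l=2 → 1; l=3 → 1; l=4 → 1; l=5 → 1; l=6 → 1; l=7 → 1; l=8 → 1.
Total orbitals: 1 + 1 + 1 + 1 + 1 + 1 + 1 + 1 = 8.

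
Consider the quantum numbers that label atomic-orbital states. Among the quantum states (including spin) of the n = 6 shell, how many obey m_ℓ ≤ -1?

30

Orbitals with m_ℓ ≤ -1, by ℓ: ℓ=1 → 1; ℓ=2 → 2; ℓ=3 → 3; ℓ=4 → 4; ℓ=5 → 5.
Orbitals: 1 + 2 + 3 + 4 + 5 = 15. Each orbital carries two spin states, so 15 × 2 = 30 states.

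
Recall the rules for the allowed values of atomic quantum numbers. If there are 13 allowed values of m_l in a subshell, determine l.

m_l ranges over 2l+1 integers, so 2l+1 = 13 ⇒ l = 6.

l = 6 (i)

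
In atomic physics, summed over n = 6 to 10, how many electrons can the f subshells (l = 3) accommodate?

70

An f subshell (l = 3) exists for every n ≥ 4, so shells n = 6, 7, 8, 9, 10 each contribute one — 5 subshells.
Since each f subshell holds 2(2·3+1) = 14 electrons, the total is 5 × 14 = 70.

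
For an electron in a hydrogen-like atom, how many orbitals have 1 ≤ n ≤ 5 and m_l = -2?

6

For each n in the range, tally the orbitals obeying m_l = -2:
n=3 → 1; n=4 → 2; n=5 → 3.
Total orbitals: 1 + 2 + 3 = 6.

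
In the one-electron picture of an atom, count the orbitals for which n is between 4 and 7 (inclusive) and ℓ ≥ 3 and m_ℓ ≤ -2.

30

Count contributing orbitals for each principal shell:
n=4 → 2; n=5 → 5; n=6 → 9; n=7 → 14.
Total orbitals: 2 + 5 + 9 + 14 = 30.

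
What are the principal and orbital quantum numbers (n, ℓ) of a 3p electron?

The leading integer gives n = 3; the letter 'p' means ℓ = 1.

n = 3, ℓ = 1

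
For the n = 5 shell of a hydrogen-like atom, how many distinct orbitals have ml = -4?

The n = 5 shell has l = 0 through 4; check each.
The (l, ml) pairs meeting ml = -4 give: l=4 → 1.
Total orbitals: 1.

1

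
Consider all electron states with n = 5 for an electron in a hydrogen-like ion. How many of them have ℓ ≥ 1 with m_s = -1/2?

24

With n = 5 the allowed ℓ are 0, 1, …, 4.
Orbitals with ℓ ≥ 1, by ℓ: ℓ=1 → 3; ℓ=2 → 5; ℓ=3 → 7; ℓ=4 → 9.
Orbitals: 3 + 5 + 7 + 9 = 24. With m_s fixed to a single value there is one state per orbital, giving 24 states.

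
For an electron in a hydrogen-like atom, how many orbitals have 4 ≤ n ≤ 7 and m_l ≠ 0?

Treat each shell separately and count matching orbitals:
n=4 → 12; n=5 → 20; n=6 → 30; n=7 → 42.
Total orbitals: 12 + 20 + 30 + 42 = 104.

104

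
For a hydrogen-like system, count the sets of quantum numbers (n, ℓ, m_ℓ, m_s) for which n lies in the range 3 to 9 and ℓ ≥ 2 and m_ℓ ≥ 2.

168

Treat each shell separately and count matching orbitals:
n=3 → 1; n=4 → 3; n=5 → 6; n=6 → 10; n=7 → 15; n=8 → 21; n=9 → 28.
Orbitals: 1 + 3 + 6 + 10 + 15 + 21 + 28 = 84. Including both spin states (m_s = ±1/2) gives 2 × 84 = 168 states.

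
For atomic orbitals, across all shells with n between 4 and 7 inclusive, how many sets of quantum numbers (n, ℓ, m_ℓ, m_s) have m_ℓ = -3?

Treat each shell separately and count matching orbitals:
n=4 → 1; n=5 → 2; n=6 → 3; n=7 → 4.
Orbitals: 1 + 2 + 3 + 4 = 10. Including both spin states (m_s = ±1/2) gives 2 × 10 = 20 states.

20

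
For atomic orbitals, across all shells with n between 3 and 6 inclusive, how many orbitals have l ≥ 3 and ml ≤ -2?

Work shell by shell — for each n, count the (l, ml) pairs that satisfy l ≥ 3 and ml ≤ -2:
n=4 → 2; n=5 → 5; n=6 → 9.
Total orbitals: 2 + 5 + 9 = 16.

16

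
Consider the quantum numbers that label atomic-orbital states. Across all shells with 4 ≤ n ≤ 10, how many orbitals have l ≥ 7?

98

Count contributing orbitals for each principal shell:
n=8 → 15; n=9 → 32; n=10 → 51.
Total orbitals: 15 + 32 + 51 = 98.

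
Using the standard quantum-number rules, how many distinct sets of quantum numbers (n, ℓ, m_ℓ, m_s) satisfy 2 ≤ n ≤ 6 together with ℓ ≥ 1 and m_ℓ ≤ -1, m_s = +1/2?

35

For each n in the range, tally the orbitals obeying ℓ ≥ 1 and m_ℓ ≤ -1:
n=2 → 1; n=3 → 3; n=4 → 6; n=5 → 10; n=6 → 15.
Orbitals: 1 + 3 + 6 + 10 + 15 = 35. With m_s fixed to +1/2 there is one state per orbital, so 35 states.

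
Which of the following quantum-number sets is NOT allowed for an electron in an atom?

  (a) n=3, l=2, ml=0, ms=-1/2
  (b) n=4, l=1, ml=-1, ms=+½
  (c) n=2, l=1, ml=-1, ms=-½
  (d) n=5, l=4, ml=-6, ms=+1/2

(d)

(d) has |ml| = 6 > l = 4, violating −l ≤ ml ≤ l.
The remaining sets (a), (b), (c) satisfy all four rules.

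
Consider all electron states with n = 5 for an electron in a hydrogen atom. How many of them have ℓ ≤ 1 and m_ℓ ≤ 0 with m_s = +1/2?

3

Contributions: ℓ=0 → 1; ℓ=1 → 2.
Orbitals: 1 + 2 = 3. With m_s fixed to a single value there is one state per orbital, giving 3 states.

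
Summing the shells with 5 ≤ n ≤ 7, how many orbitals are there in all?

110

Shell n has n² orbitals: 5²=25 + 6²=36 + 7²=49 = 110 orbitals.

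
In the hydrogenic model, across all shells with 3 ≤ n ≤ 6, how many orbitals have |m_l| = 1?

28

Count contributing orbitals for each principal shell:
n=3 → 4; n=4 → 6; n=5 → 8; n=6 → 10.
Total orbitals: 4 + 6 + 8 + 10 = 28.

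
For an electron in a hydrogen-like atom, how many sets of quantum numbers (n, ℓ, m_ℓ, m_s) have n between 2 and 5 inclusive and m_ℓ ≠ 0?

80

Go shell by shell, enumerating (ℓ, m_ℓ) with m_ℓ ≠ 0:
n=2 → 2; n=3 → 6; n=4 → 12; n=5 → 20.
Orbitals: 2 + 6 + 12 + 20 = 40. Including both spin states (m_s = ±1/2) gives 2 × 40 = 80 states.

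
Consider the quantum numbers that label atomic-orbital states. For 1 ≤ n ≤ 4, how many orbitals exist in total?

30

Total orbitals = 1² + 2² + 3² + 4² = 30.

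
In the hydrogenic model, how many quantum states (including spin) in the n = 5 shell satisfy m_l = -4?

2

Go through l = 0, …, 4 (the values permitted for n = 5).
The (l, m_l) pairs meeting m_l = -4 give: l=4 → 1.
Orbitals: 1. Each orbital carries two spin states, so 1 × 2 = 2 states.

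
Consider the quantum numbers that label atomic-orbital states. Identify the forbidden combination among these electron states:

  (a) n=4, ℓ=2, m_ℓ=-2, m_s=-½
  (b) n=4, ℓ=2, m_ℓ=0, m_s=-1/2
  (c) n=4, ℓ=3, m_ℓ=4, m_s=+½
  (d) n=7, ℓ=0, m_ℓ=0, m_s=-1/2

(c)

(c) has |m_ℓ| = 4 > ℓ = 3, violating −ℓ ≤ m_ℓ ≤ ℓ.
The remaining sets (a), (b), (d) satisfy all four rules.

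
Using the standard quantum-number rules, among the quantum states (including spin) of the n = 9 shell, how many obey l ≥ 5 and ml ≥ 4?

With n = 9 the allowed l are 0, 1, …, 8.
The (l, ml) pairs meeting l ≥ 5 and ml ≥ 4 give: l=5 → 2; l=6 → 3; l=7 → 4; l=8 → 5.
Orbitals: 2 + 3 + 4 + 5 = 14. Each orbital carries two spin states, so 14 × 2 = 28 states.

28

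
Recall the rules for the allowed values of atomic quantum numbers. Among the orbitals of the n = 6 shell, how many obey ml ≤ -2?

Contributions: l=2 → 1; l=3 → 2; l=4 → 3; l=5 → 4.
Total orbitals: 1 + 2 + 3 + 4 = 10.

10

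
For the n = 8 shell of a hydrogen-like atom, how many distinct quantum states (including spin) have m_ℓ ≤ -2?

42

The (ℓ, m_ℓ) pairs meeting m_ℓ ≤ -2 give: ℓ=2 → 1; ℓ=3 → 2; ℓ=4 → 3; ℓ=5 → 4; ℓ=6 → 5; ℓ=7 → 6.
Orbitals: 1 + 2 + 3 + 4 + 5 + 6 = 21. Each orbital carries two spin states, so 21 × 2 = 42 states.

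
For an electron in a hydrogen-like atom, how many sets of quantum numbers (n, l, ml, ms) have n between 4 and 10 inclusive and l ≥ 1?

Treat each shell separately and count matching orbitals:
n=4 → 15; n=5 → 24; n=6 → 35; n=7 → 48; n=8 → 63; n=9 → 80; n=10 → 99.
Orbitals: 15 + 24 + 35 + 48 + 63 + 80 + 99 = 364. Including both spin states (ms = ±1/2) gives 2 × 364 = 728 states.

728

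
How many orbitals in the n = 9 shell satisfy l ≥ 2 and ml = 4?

Per l-value: l=4 → 1; l=5 → 1; l=6 → 1; l=7 → 1; l=8 → 1.
Total orbitals: 1 + 1 + 1 + 1 + 1 = 5.

5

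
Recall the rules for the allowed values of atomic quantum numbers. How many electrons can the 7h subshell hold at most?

22

A subshell with l = 5 has 2l+1 = 11 orbitals, each holding 2 electrons (spin ±1/2), so 11 × 2 = 22.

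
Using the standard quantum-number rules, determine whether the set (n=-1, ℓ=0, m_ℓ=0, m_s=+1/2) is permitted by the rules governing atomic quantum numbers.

The principal quantum number must be a positive integer (n ≥ 1), but here n = -1.

Not allowed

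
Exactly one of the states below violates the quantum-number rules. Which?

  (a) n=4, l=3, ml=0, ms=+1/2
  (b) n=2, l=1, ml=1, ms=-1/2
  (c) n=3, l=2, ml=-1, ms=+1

(c) has ms = +1, but an electron's spin must be ±1/2.
The remaining sets (a), (b) satisfy all four rules.

(c)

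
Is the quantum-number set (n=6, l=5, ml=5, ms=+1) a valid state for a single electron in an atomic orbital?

Not allowed

The spin quantum number for an electron can only be ms = +1/2 or −1/2; ms = +1 is not one of those.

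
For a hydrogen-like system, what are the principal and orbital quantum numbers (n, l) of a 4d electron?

n = 4, l = 2

The leading integer gives n = 4; the letter 'd' means l = 2.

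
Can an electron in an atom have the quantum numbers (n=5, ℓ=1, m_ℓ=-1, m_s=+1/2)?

Allowed

n = 5 is a positive integer. ℓ = 1 satisfies 0 ≤ ℓ ≤ n−1 = 4. m_ℓ = -1 lies in the range −ℓ … +ℓ (here −1 … 1). m_s = +1/2 is one of ±1/2.
All four constraints are satisfied.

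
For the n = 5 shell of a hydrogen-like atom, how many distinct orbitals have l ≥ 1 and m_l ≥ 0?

14

With n = 5 the allowed l are 0, 1, …, 4.
Orbitals with l ≥ 1 and m_l ≥ 0, by l: l=1 → 2; l=2 → 3; l=3 → 4; l=4 → 5.
Total orbitals: 2 + 3 + 4 + 5 = 14.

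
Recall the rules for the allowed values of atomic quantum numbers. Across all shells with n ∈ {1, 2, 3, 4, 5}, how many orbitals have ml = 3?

3

For each n in the range, tally the orbitals obeying ml = 3:
n=4 → 1; n=5 → 2.
Total orbitals: 1 + 2 = 3.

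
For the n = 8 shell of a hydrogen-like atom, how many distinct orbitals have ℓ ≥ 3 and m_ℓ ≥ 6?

Go through ℓ = 0, …, 7 (the values permitted for n = 8).
Orbitals with ℓ ≥ 3 and m_ℓ ≥ 6, by ℓ: ℓ=6 → 1; ℓ=7 → 2.
Total orbitals: 1 + 2 = 3.

3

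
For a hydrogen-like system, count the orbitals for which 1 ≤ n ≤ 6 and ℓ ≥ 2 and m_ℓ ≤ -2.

Work shell by shell — for each n, count the (ℓ, m_ℓ) pairs that satisfy ℓ ≥ 2 and m_ℓ ≤ -2:
n=3 → 1; n=4 → 3; n=5 → 6; n=6 → 10.
Total orbitals: 1 + 3 + 6 + 10 = 20.

20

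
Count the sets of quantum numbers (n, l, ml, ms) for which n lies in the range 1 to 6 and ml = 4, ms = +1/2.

Count contributing orbitals for each principal shell:
n=5 → 1; n=6 → 2.
Orbitals: 1 + 2 = 3. With ms fixed to +1/2 there is one state per orbital, so 3 states.

3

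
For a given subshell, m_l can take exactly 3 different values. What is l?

m_l ranges over 2l+1 integers, so 2l+1 = 3 ⇒ l = 1.

l = 1 (p)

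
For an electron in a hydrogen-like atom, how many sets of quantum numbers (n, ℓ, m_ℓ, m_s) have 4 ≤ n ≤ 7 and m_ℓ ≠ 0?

208

For each n in the range, tally the orbitals obeying m_ℓ ≠ 0:
n=4 → 12; n=5 → 20; n=6 → 30; n=7 → 42.
Orbitals: 12 + 20 + 30 + 42 = 104. Including both spin states (m_s = ±1/2) gives 2 × 104 = 208 states.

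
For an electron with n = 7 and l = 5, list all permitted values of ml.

-5, -4, -3, -2, -1, 0, 1, 2, 3, 4, 5

ml takes every integer from −l to +l. With l = 5 that gives the 11 values -5, -4, -3, -2, -1, 0, 1, 2, 3, 4, 5.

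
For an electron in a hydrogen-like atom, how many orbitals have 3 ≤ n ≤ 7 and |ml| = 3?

Per-shell orbital counts meeting the constraint:
n=4 → 2; n=5 → 4; n=6 → 6; n=7 → 8.
Total orbitals: 2 + 4 + 6 + 8 = 20.

20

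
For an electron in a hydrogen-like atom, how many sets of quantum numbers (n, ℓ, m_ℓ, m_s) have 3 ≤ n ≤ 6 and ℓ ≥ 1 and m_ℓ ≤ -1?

Go shell by shell, enumerating (ℓ, m_ℓ) with ℓ ≥ 1 and m_ℓ ≤ -1:
n=3 → 3; n=4 → 6; n=5 → 10; n=6 → 15.
Orbitals: 3 + 6 + 10 + 15 = 34. Including both spin states (m_s = ±1/2) gives 2 × 34 = 68 states.

68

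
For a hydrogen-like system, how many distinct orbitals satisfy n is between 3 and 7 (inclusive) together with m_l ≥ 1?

For each n in the range, tally the orbitals obeying m_l ≥ 1:
n=3 → 3; n=4 → 6; n=5 → 10; n=6 → 15; n=7 → 21.
Total orbitals: 3 + 6 + 10 + 15 + 21 = 55.

55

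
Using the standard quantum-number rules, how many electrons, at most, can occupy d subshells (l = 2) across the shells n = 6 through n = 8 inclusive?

A d subshell (l = 2) exists for every n ≥ 3, so shells n = 6, 7, 8 each contribute one — 3 subshells.
Since each d subshell holds 2(2·2+1) = 10 electrons, the total is 3 × 10 = 30.

30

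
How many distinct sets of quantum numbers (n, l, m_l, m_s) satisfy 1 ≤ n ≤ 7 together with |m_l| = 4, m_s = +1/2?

Treat each shell separately and count matching orbitals:
n=5 → 2; n=6 → 4; n=7 → 6.
Orbitals: 2 + 4 + 6 = 12. With m_s fixed to +1/2 there is one state per orbital, so 12 states.

12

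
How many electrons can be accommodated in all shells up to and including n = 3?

28

Total orbitals = 1² + 2² + 3² = 14. Doubling for spin gives 28 electrons.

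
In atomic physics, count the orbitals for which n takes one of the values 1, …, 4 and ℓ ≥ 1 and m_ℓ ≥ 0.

16

Work shell by shell — for each n, count the (ℓ, m_ℓ) pairs that satisfy ℓ ≥ 1 and m_ℓ ≥ 0:
n=2 → 2; n=3 → 5; n=4 → 9.
Total orbitals: 2 + 5 + 9 = 16.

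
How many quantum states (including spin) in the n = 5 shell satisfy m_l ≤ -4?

2

The (l, m_l) pairs meeting m_l ≤ -4 give: l=4 → 1.
Orbitals: 1. Each orbital carries two spin states, so 1 × 2 = 2 states.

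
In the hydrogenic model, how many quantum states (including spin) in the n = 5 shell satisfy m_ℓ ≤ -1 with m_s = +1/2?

10

The (ℓ, m_ℓ) pairs meeting m_ℓ ≤ -1 give: ℓ=1 → 1; ℓ=2 → 2; ℓ=3 → 3; ℓ=4 → 4.
Orbitals: 1 + 2 + 3 + 4 = 10. With m_s fixed to a single value there is one state per orbital, giving 10 states.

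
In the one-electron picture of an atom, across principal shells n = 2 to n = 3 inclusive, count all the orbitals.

Shell n has n² orbitals: 2²=4 + 3²=9 = 13 orbitals.

13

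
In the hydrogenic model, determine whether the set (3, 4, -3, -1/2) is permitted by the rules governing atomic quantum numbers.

The orbital quantum number must satisfy 0 ≤ l ≤ n−1. With n = 3 the allowed l values are 0, 1, 2, so l = 4 is out of range.

No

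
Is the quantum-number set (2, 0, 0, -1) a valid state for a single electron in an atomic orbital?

The spin quantum number for an electron can only be m_s = +1/2 or −1/2; m_s = -1 is not one of those.

Not allowed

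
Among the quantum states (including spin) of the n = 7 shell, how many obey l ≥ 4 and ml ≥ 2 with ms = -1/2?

12

With n = 7 the allowed l are 0, 1, …, 6.
The (l, ml) pairs meeting l ≥ 4 and ml ≥ 2 give: l=4 → 3; l=5 → 4; l=6 → 5.
Orbitals: 3 + 4 + 5 = 12. With ms fixed to a single value there is one state per orbital, giving 12 states.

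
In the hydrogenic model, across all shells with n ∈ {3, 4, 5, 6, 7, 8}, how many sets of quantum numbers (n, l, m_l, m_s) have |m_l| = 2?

Per-shell orbital counts meeting the constraint:
n=3 → 2; n=4 → 4; n=5 → 6; n=6 → 8; n=7 → 10; n=8 → 12.
Orbitals: 2 + 4 + 6 + 8 + 10 + 12 = 42. Including both spin states (m_s = ±1/2) gives 2 × 42 = 84 states.

84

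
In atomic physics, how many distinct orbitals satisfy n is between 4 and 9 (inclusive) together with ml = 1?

Go shell by shell, enumerating (l, ml) with ml = 1:
n=4 → 3; n=5 → 4; n=6 → 5; n=7 → 6; n=8 → 7; n=9 → 8.
Total orbitals: 3 + 4 + 5 + 6 + 7 + 8 = 33.

33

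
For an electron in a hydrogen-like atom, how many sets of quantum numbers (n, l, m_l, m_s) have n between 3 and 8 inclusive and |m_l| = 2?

For each n in the range, tally the orbitals obeying |m_l| = 2:
n=3 → 2; n=4 → 4; n=5 → 6; n=6 → 8; n=7 → 10; n=8 → 12.
Orbitals: 2 + 4 + 6 + 8 + 10 + 12 = 42. Including both spin states (m_s = ±1/2) gives 2 × 42 = 84 states.

84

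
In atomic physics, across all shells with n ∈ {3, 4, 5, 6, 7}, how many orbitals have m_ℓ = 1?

Go shell by shell, enumerating (ℓ, m_ℓ) with m_ℓ = 1:
n=3 → 2; n=4 → 3; n=5 → 4; n=6 → 5; n=7 → 6.
Total orbitals: 2 + 3 + 4 + 5 + 6 = 20.

20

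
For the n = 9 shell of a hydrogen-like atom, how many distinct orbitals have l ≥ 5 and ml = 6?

3

Contributions: l=6 → 1; l=7 → 1; l=8 → 1.
Total orbitals: 1 + 1 + 1 = 3.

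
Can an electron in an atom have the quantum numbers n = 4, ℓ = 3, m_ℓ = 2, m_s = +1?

The spin quantum number for an electron can only be m_s = +1/2 or −1/2; m_s = +1 is not one of those.

Invalid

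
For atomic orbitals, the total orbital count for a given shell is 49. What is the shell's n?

n² = 49 ⇒ n = 7.

n = 7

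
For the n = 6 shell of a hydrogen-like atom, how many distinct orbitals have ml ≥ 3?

With n = 6 the allowed l are 0, 1, …, 5.
Contributions: l=3 → 1; l=4 → 2; l=5 → 3.
Total orbitals: 1 + 2 + 3 = 6.

6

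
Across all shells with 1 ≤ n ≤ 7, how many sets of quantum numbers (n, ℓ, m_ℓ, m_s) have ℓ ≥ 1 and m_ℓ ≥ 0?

Treat each shell separately and count matching orbitals:
n=2 → 2; n=3 → 5; n=4 → 9; n=5 → 14; n=6 → 20; n=7 → 27.
Orbitals: 2 + 5 + 9 + 14 + 20 + 27 = 77. Including both spin states (m_s = ±1/2) gives 2 × 77 = 154 states.

154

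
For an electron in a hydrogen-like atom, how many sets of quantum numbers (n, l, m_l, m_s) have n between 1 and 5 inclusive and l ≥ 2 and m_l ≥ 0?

Per-shell orbital counts meeting the constraint:
n=3 → 3; n=4 → 7; n=5 → 12.
Orbitals: 3 + 7 + 12 = 22. Including both spin states (m_s = ±1/2) gives 2 × 22 = 44 states.

44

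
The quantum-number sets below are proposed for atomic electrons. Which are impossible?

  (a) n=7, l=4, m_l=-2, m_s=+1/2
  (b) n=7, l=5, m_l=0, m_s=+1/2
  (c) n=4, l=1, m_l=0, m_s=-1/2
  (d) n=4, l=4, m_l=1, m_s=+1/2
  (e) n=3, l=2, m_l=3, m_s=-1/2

(d) has l = 4 ≥ n = 4, violating 0 ≤ l ≤ n−1.
(e) has |m_l| = 3 > l = 2, violating −l ≤ m_l ≤ l.
The remaining sets (a), (b), (c) satisfy all four rules.

(d) and (e)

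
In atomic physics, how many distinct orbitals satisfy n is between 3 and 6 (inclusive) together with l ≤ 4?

Per-shell orbital counts meeting the constraint:
n=3 → 9; n=4 → 16; n=5 → 25; n=6 → 25.
Total orbitals: 9 + 16 + 25 + 25 = 75.

75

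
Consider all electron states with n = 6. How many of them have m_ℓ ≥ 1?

With n = 6 the allowed ℓ are 0, 1, …, 5.
The (ℓ, m_ℓ) pairs meeting m_ℓ ≥ 1 give: ℓ=1 → 1; ℓ=2 → 2; ℓ=3 → 3; ℓ=4 → 4; ℓ=5 → 5.
Orbitals: 1 + 2 + 3 + 4 + 5 = 15. Each orbital carries two spin states, so 15 × 2 = 30 states.

30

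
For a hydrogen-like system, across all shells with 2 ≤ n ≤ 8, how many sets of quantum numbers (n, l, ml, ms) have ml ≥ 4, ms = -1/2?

20

Go shell by shell, enumerating (l, ml) with ml ≥ 4:
n=5 → 1; n=6 → 3; n=7 → 6; n=8 → 10.
Orbitals: 1 + 3 + 6 + 10 = 20. With ms fixed to -1/2 there is one state per orbital, so 20 states.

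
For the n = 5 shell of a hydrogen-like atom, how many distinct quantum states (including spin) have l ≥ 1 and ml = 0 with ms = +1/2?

4

The n = 5 shell has l = 0 through 4; check each.
Per l-value: l=1 → 1; l=2 → 1; l=3 → 1; l=4 → 1.
Orbitals: 1 + 1 + 1 + 1 = 4. With ms fixed to a single value there is one state per orbital, giving 4 states.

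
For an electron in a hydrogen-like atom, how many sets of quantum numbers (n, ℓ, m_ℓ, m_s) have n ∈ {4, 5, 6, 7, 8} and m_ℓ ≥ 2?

Treat each shell separately and count matching orbitals:
n=4 → 3; n=5 → 6; n=6 → 10; n=7 → 15; n=8 → 21.
Orbitals: 3 + 6 + 10 + 15 + 21 = 55. Including both spin states (m_s = ±1/2) gives 2 × 55 = 110 states.

110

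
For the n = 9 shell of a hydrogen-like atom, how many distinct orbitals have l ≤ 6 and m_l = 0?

The n = 9 shell has l = 0 through 8; check each.
Orbitals with l ≤ 6 and m_l = 0, by l: l=0 → 1; l=1 → 1; l=2 → 1; l=3 → 1; l=4 → 1; l=5 → 1; l=6 → 1.
Total orbitals: 1 + 1 + 1 + 1 + 1 + 1 + 1 = 7.

7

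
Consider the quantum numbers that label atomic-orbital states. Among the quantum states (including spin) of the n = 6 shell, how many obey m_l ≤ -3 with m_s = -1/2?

6

For n = 6, l ranges over 0 … 5.
Per l-value: l=3 → 1; l=4 → 2; l=5 → 3.
Orbitals: 1 + 2 + 3 = 6. With m_s fixed to a single value there is one state per orbital, giving 6 states.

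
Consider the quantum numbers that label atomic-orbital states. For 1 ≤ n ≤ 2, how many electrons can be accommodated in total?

10

Total orbitals = 1² + 2² = 5. Doubling for spin gives 10 electrons.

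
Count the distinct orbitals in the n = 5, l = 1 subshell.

3

A subshell has 2l+1 orbitals; with l = 1, that's 3.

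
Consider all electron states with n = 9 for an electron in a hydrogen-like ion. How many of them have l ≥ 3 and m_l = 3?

Go through l = 0, …, 8 (the values permitted for n = 9).
Orbitals with l ≥ 3 and m_l = 3, by l: l=3 → 1; l=4 → 1; l=5 → 1; l=6 → 1; l=7 → 1; l=8 → 1.
Orbitals: 1 + 1 + 1 + 1 + 1 + 1 = 6. Each orbital carries two spin states, so 6 × 2 = 12 states.

12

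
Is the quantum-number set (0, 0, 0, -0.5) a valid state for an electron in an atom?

Not allowed

The principal quantum number must be a positive integer (n ≥ 1), but here n = 0.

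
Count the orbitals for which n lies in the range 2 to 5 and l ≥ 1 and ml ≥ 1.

Treat each shell separately and count matching orbitals:
n=2 → 1; n=3 → 3; n=4 → 6; n=5 → 10.
Total orbitals: 1 + 3 + 6 + 10 = 20.

20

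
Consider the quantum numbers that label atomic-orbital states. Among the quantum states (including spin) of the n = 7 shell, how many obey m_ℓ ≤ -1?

42

The n = 7 shell has ℓ = 0 through 6; check each.
Per ℓ-value: ℓ=1 → 1; ℓ=2 → 2; ℓ=3 → 3; ℓ=4 → 4; ℓ=5 → 5; ℓ=6 → 6.
Orbitals: 1 + 2 + 3 + 4 + 5 + 6 = 21. Each orbital carries two spin states, so 21 × 2 = 42 states.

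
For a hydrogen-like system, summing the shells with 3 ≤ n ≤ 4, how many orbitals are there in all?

25

Shell n has n² orbitals: 3²=9 + 4²=16 = 25 orbitals.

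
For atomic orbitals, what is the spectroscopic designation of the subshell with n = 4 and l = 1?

l = 1 corresponds to the letter 'p', so the subshell is 4p.

4p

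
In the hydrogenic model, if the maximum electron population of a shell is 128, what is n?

n = 8

2n² = 128 ⇒ n² = 64 ⇒ n = 8.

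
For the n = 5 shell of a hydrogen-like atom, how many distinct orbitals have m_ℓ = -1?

With n = 5 the allowed ℓ are 0, 1, …, 4.
Orbitals with m_ℓ = -1, by ℓ: ℓ=1 → 1; ℓ=2 → 1; ℓ=3 → 1; ℓ=4 → 1.
Total orbitals: 1 + 1 + 1 + 1 = 4.

4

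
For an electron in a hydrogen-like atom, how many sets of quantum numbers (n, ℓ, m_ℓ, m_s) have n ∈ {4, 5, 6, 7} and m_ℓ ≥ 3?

40

Count contributing orbitals for each principal shell:
n=4 → 1; n=5 → 3; n=6 → 6; n=7 → 10.
Orbitals: 1 + 3 + 6 + 10 = 20. Including both spin states (m_s = ±1/2) gives 2 × 20 = 40 states.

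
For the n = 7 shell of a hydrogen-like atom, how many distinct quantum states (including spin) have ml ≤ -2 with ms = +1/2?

Per l-value: l=2 → 1; l=3 → 2; l=4 → 3; l=5 → 4; l=6 → 5.
Orbitals: 1 + 2 + 3 + 4 + 5 = 15. With ms fixed to a single value there is one state per orbital, giving 15 states.

15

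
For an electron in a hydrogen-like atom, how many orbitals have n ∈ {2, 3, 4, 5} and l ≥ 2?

Go shell by shell, enumerating (l, m_l) with l ≥ 2:
n=3 → 5; n=4 → 12; n=5 → 21.
Total orbitals: 5 + 12 + 21 = 38.

38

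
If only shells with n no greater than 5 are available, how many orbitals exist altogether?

55

Total orbitals = 1² + 2² + 3² + 4² + 5² = 55.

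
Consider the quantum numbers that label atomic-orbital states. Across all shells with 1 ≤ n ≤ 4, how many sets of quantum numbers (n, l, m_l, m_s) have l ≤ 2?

46

Go shell by shell, enumerating (l, m_l) with l ≤ 2:
n=1 → 1; n=2 → 4; n=3 → 9; n=4 → 9.
Orbitals: 1 + 4 + 9 + 9 = 23. Including both spin states (m_s = ±1/2) gives 2 × 23 = 46 states.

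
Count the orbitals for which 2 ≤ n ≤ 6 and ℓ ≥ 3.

Go shell by shell, enumerating (ℓ, m_ℓ) with ℓ ≥ 3:
n=4 → 7; n=5 → 16; n=6 → 27.
Total orbitals: 7 + 16 + 27 = 50.

50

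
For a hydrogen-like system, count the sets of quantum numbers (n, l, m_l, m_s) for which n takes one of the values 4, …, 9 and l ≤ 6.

Work shell by shell — for each n, count the (l, m_l) pairs that satisfy l ≤ 6:
n=4 → 16; n=5 → 25; n=6 → 36; n=7 → 49; n=8 → 49; n=9 → 49.
Orbitals: 16 + 25 + 36 + 49 + 49 + 49 = 224. Including both spin states (m_s = ±1/2) gives 2 × 224 = 448 states.

448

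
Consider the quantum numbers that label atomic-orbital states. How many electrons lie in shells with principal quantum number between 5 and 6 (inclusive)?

122

Shell n has n² orbitals: 5²=25 + 6²=36 = 61 orbitals.
Two spin states per orbital: 2 × 61 = 122 electrons.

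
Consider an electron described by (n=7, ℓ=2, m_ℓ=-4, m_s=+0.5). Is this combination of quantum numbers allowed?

The magnetic quantum number must satisfy −ℓ ≤ m_ℓ ≤ ℓ. With ℓ = 2, m_ℓ can only be -2, -1, 0, 1, 2, so m_ℓ = -4 is forbidden.

Not allowed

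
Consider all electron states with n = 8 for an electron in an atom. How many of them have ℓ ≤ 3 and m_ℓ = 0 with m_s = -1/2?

4

Contributions: ℓ=0 → 1; ℓ=1 → 1; ℓ=2 → 1; ℓ=3 → 1.
Orbitals: 1 + 1 + 1 + 1 = 4. With m_s fixed to a single value there is one state per orbital, giving 4 states.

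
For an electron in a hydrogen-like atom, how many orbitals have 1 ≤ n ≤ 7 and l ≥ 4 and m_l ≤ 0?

Work shell by shell — for each n, count the (l, m_l) pairs that satisfy l ≥ 4 and m_l ≤ 0:
n=5 → 5; n=6 → 11; n=7 → 18.
Total orbitals: 5 + 11 + 18 = 34.

34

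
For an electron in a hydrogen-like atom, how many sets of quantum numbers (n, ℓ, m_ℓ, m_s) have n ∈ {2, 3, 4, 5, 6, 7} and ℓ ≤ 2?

98

For each n in the range, tally the orbitals obeying ℓ ≤ 2:
n=2 → 4; n=3 → 9; n=4 → 9; n=5 → 9; n=6 → 9; n=7 → 9.
Orbitals: 4 + 9 + 9 + 9 + 9 + 9 = 49. Including both spin states (m_s = ±1/2) gives 2 × 49 = 98 states.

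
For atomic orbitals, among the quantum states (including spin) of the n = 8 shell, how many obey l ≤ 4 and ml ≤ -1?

20

With n = 8 the allowed l are 0, 1, …, 7.
Orbitals with l ≤ 4 and ml ≤ -1, by l: l=1 → 1; l=2 → 2; l=3 → 3; l=4 → 4.
Orbitals: 1 + 2 + 3 + 4 = 10. Each orbital carries two spin states, so 10 × 2 = 20 states.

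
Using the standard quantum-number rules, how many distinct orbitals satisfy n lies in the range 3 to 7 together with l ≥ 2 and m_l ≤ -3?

20

Work shell by shell — for each n, count the (l, m_l) pairs that satisfy l ≥ 2 and m_l ≤ -3:
n=4 → 1; n=5 → 3; n=6 → 6; n=7 → 10.
Total orbitals: 1 + 3 + 6 + 10 = 20.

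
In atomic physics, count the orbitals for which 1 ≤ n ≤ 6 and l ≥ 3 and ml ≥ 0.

28

Work shell by shell — for each n, count the (l, ml) pairs that satisfy l ≥ 3 and ml ≥ 0:
n=4 → 4; n=5 → 9; n=6 → 15.
Total orbitals: 4 + 9 + 15 = 28.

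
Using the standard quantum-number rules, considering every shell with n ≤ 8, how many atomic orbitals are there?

204

Total orbitals = 1² + 2² + 3² + 4² + 5² + 6² + 7² + 8² = 204.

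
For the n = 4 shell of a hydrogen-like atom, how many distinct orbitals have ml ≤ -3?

1

Go through l = 0, …, 3 (the values permitted for n = 4).
Per l-value: l=3 → 1.
Total orbitals: 1.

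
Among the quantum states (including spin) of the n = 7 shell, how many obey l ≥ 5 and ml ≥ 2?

18

With n = 7 the allowed l are 0, 1, …, 6.
Orbitals with l ≥ 5 and ml ≥ 2, by l: l=5 → 4; l=6 → 5.
Orbitals: 4 + 5 = 9. Each orbital carries two spin states, so 9 × 2 = 18 states.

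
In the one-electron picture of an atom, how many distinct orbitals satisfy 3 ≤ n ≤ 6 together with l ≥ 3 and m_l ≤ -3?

10

Treat each shell separately and count matching orbitals:
n=4 → 1; n=5 → 3; n=6 → 6.
Total orbitals: 1 + 3 + 6 = 10.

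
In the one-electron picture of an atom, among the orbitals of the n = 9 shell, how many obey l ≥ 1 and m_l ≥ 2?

28

The n = 9 shell has l = 0 through 8; check each.
Orbitals with l ≥ 1 and m_l ≥ 2, by l: l=2 → 1; l=3 → 2; l=4 → 3; l=5 → 4; l=6 → 5; l=7 → 6; l=8 → 7.
Total orbitals: 1 + 2 + 3 + 4 + 5 + 6 + 7 = 28.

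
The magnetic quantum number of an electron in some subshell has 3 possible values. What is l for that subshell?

m_l ranges over 2l+1 integers, so 2l+1 = 3 ⇒ l = 1.

l = 1 (p)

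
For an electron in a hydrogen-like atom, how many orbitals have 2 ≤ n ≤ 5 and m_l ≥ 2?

Count contributing orbitals for each principal shell:
n=3 → 1; n=4 → 3; n=5 → 6.
Total orbitals: 1 + 3 + 6 = 10.

10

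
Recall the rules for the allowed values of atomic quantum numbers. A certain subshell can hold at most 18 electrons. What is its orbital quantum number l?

2(2l+1) = 18 ⇒ 2l+1 = 9 ⇒ l = 4.

l = 4 (g)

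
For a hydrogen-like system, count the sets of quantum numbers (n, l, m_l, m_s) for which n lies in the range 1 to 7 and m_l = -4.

For each n in the range, tally the orbitals obeying m_l = -4:
n=5 → 1; n=6 → 2; n=7 → 3.
Orbitals: 1 + 2 + 3 = 6. Including both spin states (m_s = ±1/2) gives 2 × 6 = 12 states.

12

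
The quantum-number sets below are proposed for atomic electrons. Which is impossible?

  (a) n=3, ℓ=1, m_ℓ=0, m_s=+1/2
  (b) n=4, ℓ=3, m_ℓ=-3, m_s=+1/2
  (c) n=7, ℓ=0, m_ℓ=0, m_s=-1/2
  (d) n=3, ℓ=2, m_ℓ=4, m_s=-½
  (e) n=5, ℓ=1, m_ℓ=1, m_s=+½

(d)

(d) has |m_ℓ| = 4 > ℓ = 2, violating −ℓ ≤ m_ℓ ≤ ℓ.
The remaining sets (a), (b), (c), (e) satisfy all four rules.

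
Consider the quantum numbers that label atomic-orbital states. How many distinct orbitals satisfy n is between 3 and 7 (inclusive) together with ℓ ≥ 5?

Per-shell orbital counts meeting the constraint:
n=6 → 11; n=7 → 24.
Total orbitals: 11 + 24 = 35.

35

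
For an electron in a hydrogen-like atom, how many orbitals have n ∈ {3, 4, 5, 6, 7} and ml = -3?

10

Work shell by shell — for each n, count the (l, ml) pairs that satisfy ml = -3:
n=4 → 1; n=5 → 2; n=6 → 3; n=7 → 4.
Total orbitals: 1 + 2 + 3 + 4 = 10.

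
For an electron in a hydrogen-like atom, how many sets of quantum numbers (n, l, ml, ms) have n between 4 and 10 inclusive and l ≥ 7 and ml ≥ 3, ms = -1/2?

For each n in the range, tally the orbitals obeying l ≥ 7 and ml ≥ 3:
n=8 → 5; n=9 → 11; n=10 → 18.
Orbitals: 5 + 11 + 18 = 34. With ms fixed to -1/2 there is one state per orbital, so 34 states.

34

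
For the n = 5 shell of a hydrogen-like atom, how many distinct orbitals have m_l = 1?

For n = 5, l ranges over 0 … 4.
Per l-value: l=1 → 1; l=2 → 1; l=3 → 1; l=4 → 1.
Total orbitals: 1 + 1 + 1 + 1 = 4.

4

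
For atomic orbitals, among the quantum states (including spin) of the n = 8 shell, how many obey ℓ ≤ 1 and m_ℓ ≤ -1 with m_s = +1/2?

The n = 8 shell has ℓ = 0 through 7; check each.
The (ℓ, m_ℓ) pairs meeting ℓ ≤ 1 and m_ℓ ≤ -1 give: ℓ=1 → 1.
Orbitals: 1. With m_s fixed to a single value there is one state per orbital, giving 1 state.

1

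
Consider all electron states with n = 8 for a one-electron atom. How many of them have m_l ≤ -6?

The n = 8 shell has l = 0 through 7; check each.
Per l-value: l=6 → 1; l=7 → 2.
Orbitals: 1 + 2 = 3. Each orbital carries two spin states, so 3 × 2 = 6 states.

6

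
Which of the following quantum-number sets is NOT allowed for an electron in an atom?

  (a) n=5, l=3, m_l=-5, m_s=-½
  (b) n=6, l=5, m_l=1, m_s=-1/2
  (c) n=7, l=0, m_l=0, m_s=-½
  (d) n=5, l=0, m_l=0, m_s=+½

(a)

(a) has |m_l| = 5 > l = 3, violating −l ≤ m_l ≤ l.
The remaining sets (b), (c), (d) satisfy all four rules.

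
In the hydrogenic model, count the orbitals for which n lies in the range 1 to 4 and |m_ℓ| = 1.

Treat each shell separately and count matching orbitals:
n=2 → 2; n=3 → 4; n=4 → 6.
Total orbitals: 2 + 4 + 6 = 12.

12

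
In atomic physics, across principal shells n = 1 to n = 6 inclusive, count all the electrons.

Shell n has n² orbitals: 1²=1 + 2²=4 + 3²=9 + 4²=16 + 5²=25 + 6²=36 = 91 orbitals.
Two spin states per orbital: 2 × 91 = 182 electrons.

182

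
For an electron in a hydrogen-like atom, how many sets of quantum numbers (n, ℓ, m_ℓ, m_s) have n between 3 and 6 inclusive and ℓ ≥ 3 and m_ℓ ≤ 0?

Count contributing orbitals for each principal shell:
n=4 → 4; n=5 → 9; n=6 → 15.
Orbitals: 4 + 9 + 15 = 28. Including both spin states (m_s = ±1/2) gives 2 × 28 = 56 states.

56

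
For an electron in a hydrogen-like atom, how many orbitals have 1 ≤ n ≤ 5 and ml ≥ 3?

Count contributing orbitals for each principal shell:
n=4 → 1; n=5 → 3.
Total orbitals: 1 + 3 = 4.

4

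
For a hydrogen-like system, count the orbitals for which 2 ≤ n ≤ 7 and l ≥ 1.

133

Go shell by shell, enumerating (l, m_l) with l ≥ 1:
n=2 → 3; n=3 → 8; n=4 → 15; n=5 → 24; n=6 → 35; n=7 → 48.
Total orbitals: 3 + 8 + 15 + 24 + 35 + 48 = 133.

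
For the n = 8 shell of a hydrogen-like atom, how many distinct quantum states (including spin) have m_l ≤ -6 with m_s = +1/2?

The n = 8 shell has l = 0 through 7; check each.
Per l-value: l=6 → 1; l=7 → 2.
Orbitals: 1 + 2 = 3. With m_s fixed to a single value there is one state per orbital, giving 3 states.

3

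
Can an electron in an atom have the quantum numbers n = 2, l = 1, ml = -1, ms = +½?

Allowed

n = 2 is a positive integer. l = 1 satisfies 0 ≤ l ≤ n−1 = 1. ml = -1 lies in the range −l … +l (here −1 … 1). ms = +1/2 is one of ±1/2.
All four constraints are satisfied.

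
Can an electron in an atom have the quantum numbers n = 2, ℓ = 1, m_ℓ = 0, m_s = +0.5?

n = 2 is a positive integer. ℓ = 1 satisfies 0 ≤ ℓ ≤ n−1 = 1. m_ℓ = 0 lies in the range −ℓ … +ℓ (here −1 … 1). m_s = +1/2 is one of ±1/2.
All four constraints are satisfied.

Yes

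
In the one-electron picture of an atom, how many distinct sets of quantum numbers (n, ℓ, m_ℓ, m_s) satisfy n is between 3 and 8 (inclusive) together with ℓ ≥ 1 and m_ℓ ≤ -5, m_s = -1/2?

10

Go shell by shell, enumerating (ℓ, m_ℓ) with ℓ ≥ 1 and m_ℓ ≤ -5:
n=6 → 1; n=7 → 3; n=8 → 6.
Orbitals: 1 + 3 + 6 = 10. With m_s fixed to -1/2 there is one state per orbital, so 10 states.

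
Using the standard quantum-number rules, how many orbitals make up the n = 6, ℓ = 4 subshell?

9

A subshell has 2ℓ+1 orbitals; with ℓ = 4, that's 9.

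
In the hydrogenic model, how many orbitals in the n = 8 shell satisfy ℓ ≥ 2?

The (ℓ, m_ℓ) pairs meeting ℓ ≥ 2 give: ℓ=2 → 5; ℓ=3 → 7; ℓ=4 → 9; ℓ=5 → 11; ℓ=6 → 13; ℓ=7 → 15.
Total orbitals: 5 + 7 + 9 + 11 + 13 + 15 = 60.

60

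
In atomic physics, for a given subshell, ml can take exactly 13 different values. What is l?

ml ranges over 2l+1 integers, so 2l+1 = 13 ⇒ l = 6.

l = 6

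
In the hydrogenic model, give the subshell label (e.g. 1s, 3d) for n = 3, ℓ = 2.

ℓ = 2 corresponds to the letter 'd', so the subshell is 3d.

3d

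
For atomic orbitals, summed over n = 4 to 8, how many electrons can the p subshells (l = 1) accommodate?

30

A p subshell (l = 1) exists for every n ≥ 2, so shells n = 4, 5, 6, 7, 8 each contribute one — 5 subshells.
Since each p subshell holds 2(2·1+1) = 6 electrons, the total is 5 × 6 = 30.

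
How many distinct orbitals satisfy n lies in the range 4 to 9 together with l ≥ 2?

For each n in the range, tally the orbitals obeying l ≥ 2:
n=4 → 12; n=5 → 21; n=6 → 32; n=7 → 45; n=8 → 60; n=9 → 77.
Total orbitals: 12 + 21 + 32 + 45 + 60 + 77 = 247.

247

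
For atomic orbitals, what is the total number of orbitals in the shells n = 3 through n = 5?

Shell n has n² orbitals: 3²=9 + 4²=16 + 5²=25 = 50 orbitals.

50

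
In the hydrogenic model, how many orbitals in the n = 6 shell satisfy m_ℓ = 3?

3

The n = 6 shell has ℓ = 0 through 5; check each.
Per ℓ-value: ℓ=3 → 1; ℓ=4 → 1; ℓ=5 → 1.
Total orbitals: 1 + 1 + 1 = 3.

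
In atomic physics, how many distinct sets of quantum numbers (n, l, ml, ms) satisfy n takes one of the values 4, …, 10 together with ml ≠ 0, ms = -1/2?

Count contributing orbitals for each principal shell:
n=4 → 12; n=5 → 20; n=6 → 30; n=7 → 42; n=8 → 56; n=9 → 72; n=10 → 90.
Orbitals: 12 + 20 + 30 + 42 + 56 + 72 + 90 = 322. With ms fixed to -1/2 there is one state per orbital, so 322 states.

322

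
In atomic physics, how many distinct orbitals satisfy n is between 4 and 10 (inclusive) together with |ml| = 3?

For each n in the range, tally the orbitals obeying |ml| = 3:
n=4 → 2; n=5 → 4; n=6 → 6; n=7 → 8; n=8 → 10; n=9 → 12; n=10 → 14.
Total orbitals: 2 + 4 + 6 + 8 + 10 + 12 + 14 = 56.

56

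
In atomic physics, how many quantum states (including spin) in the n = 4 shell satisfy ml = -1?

With n = 4 the allowed l are 0, 1, …, 3.
Contributions: l=1 → 1; l=2 → 1; l=3 → 1.
Orbitals: 1 + 1 + 1 = 3. Each orbital carries two spin states, so 3 × 2 = 6 states.

6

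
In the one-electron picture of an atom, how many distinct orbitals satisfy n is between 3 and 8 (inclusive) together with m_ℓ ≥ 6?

Count contributing orbitals for each principal shell:
n=7 → 1; n=8 → 3.
Total orbitals: 1 + 3 = 4.

4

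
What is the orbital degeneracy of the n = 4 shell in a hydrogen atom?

16

The n = 4 shell contains n² = 4² = 16 orbitals.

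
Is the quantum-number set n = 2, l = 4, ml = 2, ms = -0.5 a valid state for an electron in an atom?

Not allowed

The orbital quantum number must satisfy 0 ≤ l ≤ n−1. With n = 2 the allowed l values are 0, 1, so l = 4 is out of range.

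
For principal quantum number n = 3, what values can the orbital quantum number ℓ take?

ℓ is an integer with 0 ≤ ℓ ≤ n−1, so for n = 3: ℓ = 0, 1, 2.

0, 1, 2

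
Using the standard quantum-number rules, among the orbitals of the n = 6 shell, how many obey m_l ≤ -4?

Orbitals with m_l ≤ -4, by l: l=4 → 1; l=5 → 2.
Total orbitals: 1 + 2 = 3.

3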